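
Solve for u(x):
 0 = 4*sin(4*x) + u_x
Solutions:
 u(x) = C1 + cos(4*x)


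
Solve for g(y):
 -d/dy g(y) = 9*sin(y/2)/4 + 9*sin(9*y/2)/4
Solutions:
 g(y) = C1 + 9*cos(y/2)/2 + cos(9*y/2)/2


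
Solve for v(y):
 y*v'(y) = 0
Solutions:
 v(y) = C1


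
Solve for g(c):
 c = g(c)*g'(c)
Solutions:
 g(c) = -sqrt(C1 + c^2)
 g(c) = sqrt(C1 + c^2)


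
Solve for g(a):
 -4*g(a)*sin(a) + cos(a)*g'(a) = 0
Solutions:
 g(a) = C1/cos(a)^4


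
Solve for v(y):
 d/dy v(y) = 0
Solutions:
 v(y) = C1


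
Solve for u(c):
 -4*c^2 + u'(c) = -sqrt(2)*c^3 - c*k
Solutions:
 u(c) = C1 - sqrt(2)*c^4/4 + 4*c^3/3 - c^2*k/2


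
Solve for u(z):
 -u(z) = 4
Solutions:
 u(z) = -4


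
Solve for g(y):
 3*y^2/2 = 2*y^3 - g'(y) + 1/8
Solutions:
 g(y) = C1 + y^4/2 - y^3/2 + y/8


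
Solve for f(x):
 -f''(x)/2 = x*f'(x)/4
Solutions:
 f(x) = C1 + C2*erf(x/2)


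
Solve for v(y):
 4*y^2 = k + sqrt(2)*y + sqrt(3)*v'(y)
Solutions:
 v(y) = C1 - sqrt(3)*k*y/3 + 4*sqrt(3)*y^3/9 - sqrt(6)*y^2/6


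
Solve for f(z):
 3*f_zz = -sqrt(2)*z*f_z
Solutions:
 f(z) = C1 + C2*erf(2^(3/4)*sqrt(3)*z/6)


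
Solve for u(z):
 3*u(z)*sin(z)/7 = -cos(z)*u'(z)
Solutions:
 u(z) = C1*cos(z)^(3/7)


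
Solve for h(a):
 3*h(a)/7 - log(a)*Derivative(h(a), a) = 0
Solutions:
 h(a) = C1*exp(3*li(a)/7)


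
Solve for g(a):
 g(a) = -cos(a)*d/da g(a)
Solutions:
 g(a) = C1*sqrt(sin(a) - 1)/sqrt(sin(a) + 1)


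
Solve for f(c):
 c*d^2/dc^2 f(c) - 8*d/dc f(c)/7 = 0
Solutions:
 f(c) = C1 + C2*c^(15/7)


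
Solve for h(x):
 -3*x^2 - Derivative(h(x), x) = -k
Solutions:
 h(x) = C1 + k*x - x^3


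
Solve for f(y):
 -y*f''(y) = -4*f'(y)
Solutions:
 f(y) = C1 + C2*y^5


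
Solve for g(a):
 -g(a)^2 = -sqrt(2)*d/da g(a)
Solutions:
 g(a) = -2/(C1 + sqrt(2)*a)


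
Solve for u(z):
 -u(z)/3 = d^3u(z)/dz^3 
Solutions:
 u(z) = C3*exp(-3^(2/3)*z/3) + (C1*sin(3^(1/6)*z/2) + C2*cos(3^(1/6)*z/2))*exp(3^(2/3)*z/6)


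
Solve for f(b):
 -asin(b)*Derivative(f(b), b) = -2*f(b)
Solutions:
 f(b) = C1*exp(2*Integral(1/asin(b), b))


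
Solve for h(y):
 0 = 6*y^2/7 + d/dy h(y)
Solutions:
 h(y) = C1 - 2*y^3/7


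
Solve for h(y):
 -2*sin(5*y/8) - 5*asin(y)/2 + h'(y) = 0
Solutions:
 h(y) = C1 + 5*y*asin(y)/2 + 5*sqrt(1 - y^2)/2 - 16*cos(5*y/8)/5


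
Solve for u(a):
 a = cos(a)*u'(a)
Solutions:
 u(a) = C1 + Integral(a/cos(a), a)


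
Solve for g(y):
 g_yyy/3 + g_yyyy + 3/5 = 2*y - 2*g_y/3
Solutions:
 g(y) = C1 + C4*exp(-y) + 3*y^2/2 - 9*y/10 + (C2*sin(sqrt(5)*y/3) + C3*cos(sqrt(5)*y/3))*exp(y/3)


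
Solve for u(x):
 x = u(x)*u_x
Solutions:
 u(x) = -sqrt(C1 + x^2)
 u(x) = sqrt(C1 + x^2)


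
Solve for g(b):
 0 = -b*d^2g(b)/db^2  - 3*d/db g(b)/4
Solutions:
 g(b) = C1 + C2*b^(1/4)


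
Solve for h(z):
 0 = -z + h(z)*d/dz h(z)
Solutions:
 h(z) = -sqrt(C1 + z^2)
 h(z) = sqrt(C1 + z^2)


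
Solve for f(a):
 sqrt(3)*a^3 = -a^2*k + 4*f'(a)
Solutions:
 f(a) = C1 + sqrt(3)*a^4/16 + a^3*k/12


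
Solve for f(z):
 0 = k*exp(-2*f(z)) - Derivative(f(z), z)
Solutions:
 f(z) = log(-sqrt(C1 + 2*k*z))
 f(z) = log(C1 + 2*k*z)/2


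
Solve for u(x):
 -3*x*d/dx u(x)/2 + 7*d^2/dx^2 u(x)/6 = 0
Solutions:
 u(x) = C1 + C2*erfi(3*sqrt(14)*x/14)


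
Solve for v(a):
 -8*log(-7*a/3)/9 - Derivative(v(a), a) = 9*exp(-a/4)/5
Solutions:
 v(a) = C1 - 8*a*log(-a)/9 + 8*a*(-log(7) + 1 + log(3))/9 + 36*exp(-a/4)/5


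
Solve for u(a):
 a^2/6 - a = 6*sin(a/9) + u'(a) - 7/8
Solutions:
 u(a) = C1 + a^3/18 - a^2/2 + 7*a/8 + 54*cos(a/9)


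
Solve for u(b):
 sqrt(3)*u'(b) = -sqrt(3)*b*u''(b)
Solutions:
 u(b) = C1 + C2*log(b)


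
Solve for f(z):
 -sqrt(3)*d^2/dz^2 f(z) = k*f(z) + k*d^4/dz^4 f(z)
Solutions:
 f(z) = C1*exp(-sqrt(2)*z*sqrt((-sqrt(3 - 4*k^2) - sqrt(3))/k)/2) + C2*exp(sqrt(2)*z*sqrt((-sqrt(3 - 4*k^2) - sqrt(3))/k)/2) + C3*exp(-sqrt(2)*z*sqrt((sqrt(3 - 4*k^2) - sqrt(3))/k)/2) + C4*exp(sqrt(2)*z*sqrt((sqrt(3 - 4*k^2) - sqrt(3))/k)/2)


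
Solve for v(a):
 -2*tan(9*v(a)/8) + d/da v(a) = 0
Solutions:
 v(a) = -8*asin(C1*exp(9*a/4))/9 + 8*pi/9
 v(a) = 8*asin(C1*exp(9*a/4))/9


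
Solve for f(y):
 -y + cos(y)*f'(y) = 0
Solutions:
 f(y) = C1 + Integral(y/cos(y), y)


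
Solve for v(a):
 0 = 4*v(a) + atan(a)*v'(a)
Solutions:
 v(a) = C1*exp(-4*Integral(1/atan(a), a))


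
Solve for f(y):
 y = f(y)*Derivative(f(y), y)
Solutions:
 f(y) = -sqrt(C1 + y^2)
 f(y) = sqrt(C1 + y^2)


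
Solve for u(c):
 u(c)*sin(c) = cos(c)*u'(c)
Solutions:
 u(c) = C1/cos(c)


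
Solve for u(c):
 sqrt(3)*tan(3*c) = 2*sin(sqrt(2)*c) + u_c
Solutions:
 u(c) = C1 - sqrt(3)*log(cos(3*c))/3 + sqrt(2)*cos(sqrt(2)*c)


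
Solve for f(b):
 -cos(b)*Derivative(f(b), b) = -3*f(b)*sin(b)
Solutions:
 f(b) = C1/cos(b)^3


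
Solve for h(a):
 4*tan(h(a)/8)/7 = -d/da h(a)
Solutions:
 h(a) = -8*asin(C1*exp(-a/14)) + 8*pi
 h(a) = 8*asin(C1*exp(-a/14))


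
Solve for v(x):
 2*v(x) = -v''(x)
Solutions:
 v(x) = C1*sin(sqrt(2)*x) + C2*cos(sqrt(2)*x)


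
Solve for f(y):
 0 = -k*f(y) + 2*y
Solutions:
 f(y) = 2*y/k


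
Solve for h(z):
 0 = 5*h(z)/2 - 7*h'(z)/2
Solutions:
 h(z) = C1*exp(5*z/7)


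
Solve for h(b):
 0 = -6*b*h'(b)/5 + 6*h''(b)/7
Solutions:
 h(b) = C1 + C2*erfi(sqrt(70)*b/10)


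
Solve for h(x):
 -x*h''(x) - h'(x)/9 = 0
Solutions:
 h(x) = C1 + C2*x^(8/9)


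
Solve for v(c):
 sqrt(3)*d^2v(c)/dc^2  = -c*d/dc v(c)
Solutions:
 v(c) = C1 + C2*erf(sqrt(2)*3^(3/4)*c/6)


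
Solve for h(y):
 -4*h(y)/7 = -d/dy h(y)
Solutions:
 h(y) = C1*exp(4*y/7)


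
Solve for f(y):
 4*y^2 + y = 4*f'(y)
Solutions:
 f(y) = C1 + y^3/3 + y^2/8


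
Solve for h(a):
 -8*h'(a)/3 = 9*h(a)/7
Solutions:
 h(a) = C1*exp(-27*a/56)


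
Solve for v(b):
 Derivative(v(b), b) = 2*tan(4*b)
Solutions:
 v(b) = C1 - log(cos(4*b))/2


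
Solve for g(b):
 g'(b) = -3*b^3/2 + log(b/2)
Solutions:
 g(b) = C1 - 3*b^4/8 + b*log(b) - b - b*log(2)


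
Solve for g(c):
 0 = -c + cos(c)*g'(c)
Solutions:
 g(c) = C1 + Integral(c/cos(c), c)


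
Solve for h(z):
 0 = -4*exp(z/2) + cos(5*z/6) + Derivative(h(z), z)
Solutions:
 h(z) = C1 + 8*exp(z/2) - 6*sin(5*z/6)/5


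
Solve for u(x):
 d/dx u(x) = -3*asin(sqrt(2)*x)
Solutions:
 u(x) = C1 - 3*x*asin(sqrt(2)*x) - 3*sqrt(2)*sqrt(1 - 2*x^2)/2


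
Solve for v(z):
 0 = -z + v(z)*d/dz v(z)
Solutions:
 v(z) = -sqrt(C1 + z^2)
 v(z) = sqrt(C1 + z^2)


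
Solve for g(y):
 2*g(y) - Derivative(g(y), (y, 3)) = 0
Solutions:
 g(y) = C3*exp(2^(1/3)*y) + (C1*sin(2^(1/3)*sqrt(3)*y/2) + C2*cos(2^(1/3)*sqrt(3)*y/2))*exp(-2^(1/3)*y/2)


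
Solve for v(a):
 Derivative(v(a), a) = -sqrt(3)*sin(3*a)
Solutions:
 v(a) = C1 + sqrt(3)*cos(3*a)/3


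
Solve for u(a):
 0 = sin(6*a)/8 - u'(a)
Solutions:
 u(a) = C1 - cos(6*a)/48


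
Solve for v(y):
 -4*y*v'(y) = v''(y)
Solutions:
 v(y) = C1 + C2*erf(sqrt(2)*y)


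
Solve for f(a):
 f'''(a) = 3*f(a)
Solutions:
 f(a) = C3*exp(3^(1/3)*a) + (C1*sin(3^(5/6)*a/2) + C2*cos(3^(5/6)*a/2))*exp(-3^(1/3)*a/2)


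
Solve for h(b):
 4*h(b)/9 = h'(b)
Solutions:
 h(b) = C1*exp(4*b/9)


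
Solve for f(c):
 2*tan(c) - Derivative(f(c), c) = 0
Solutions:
 f(c) = C1 - 2*log(cos(c))


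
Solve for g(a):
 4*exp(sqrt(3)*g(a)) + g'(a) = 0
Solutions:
 g(a) = sqrt(3)*(2*log(1/(C1 + 4*a)) - log(3))/6


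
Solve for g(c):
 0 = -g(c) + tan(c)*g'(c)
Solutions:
 g(c) = C1*sin(c)


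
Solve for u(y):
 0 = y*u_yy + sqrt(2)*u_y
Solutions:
 u(y) = C1 + C2*y^(1 - sqrt(2))


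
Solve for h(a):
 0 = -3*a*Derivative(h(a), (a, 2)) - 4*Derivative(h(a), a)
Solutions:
 h(a) = C1 + C2/a^(1/3)


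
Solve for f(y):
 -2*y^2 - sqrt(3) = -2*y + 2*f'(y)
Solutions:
 f(y) = C1 - y^3/3 + y^2/2 - sqrt(3)*y/2


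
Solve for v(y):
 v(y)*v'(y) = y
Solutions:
 v(y) = -sqrt(C1 + y^2)
 v(y) = sqrt(C1 + y^2)


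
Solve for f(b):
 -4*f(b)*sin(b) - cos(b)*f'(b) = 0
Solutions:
 f(b) = C1*cos(b)^4


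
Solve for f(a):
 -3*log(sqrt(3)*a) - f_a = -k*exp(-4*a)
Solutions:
 f(a) = C1 - 3*a*log(a) + a*(3 - 3*log(3)/2) - k*exp(-4*a)/4


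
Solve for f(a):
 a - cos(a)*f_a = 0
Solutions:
 f(a) = C1 + Integral(a/cos(a), a)


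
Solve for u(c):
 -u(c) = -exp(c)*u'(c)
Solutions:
 u(c) = C1*exp(-exp(-c))


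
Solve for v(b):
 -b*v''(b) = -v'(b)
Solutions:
 v(b) = C1 + C2*b^2


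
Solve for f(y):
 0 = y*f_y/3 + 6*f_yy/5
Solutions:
 f(y) = C1 + C2*erf(sqrt(5)*y/6)


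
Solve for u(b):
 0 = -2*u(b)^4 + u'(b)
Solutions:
 u(b) = (-1/(C1 + 6*b))^(1/3)
 u(b) = (-1/(C1 + 2*b))^(1/3)*(-3^(2/3) - 3*3^(1/6)*I)/6
 u(b) = (-1/(C1 + 2*b))^(1/3)*(-3^(2/3) + 3*3^(1/6)*I)/6


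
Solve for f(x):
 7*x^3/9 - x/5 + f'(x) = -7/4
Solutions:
 f(x) = C1 - 7*x^4/36 + x^2/10 - 7*x/4


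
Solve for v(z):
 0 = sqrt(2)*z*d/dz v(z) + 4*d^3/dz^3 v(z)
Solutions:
 v(z) = C1 + Integral(C2*airyai(-sqrt(2)*z/2) + C3*airybi(-sqrt(2)*z/2), z)


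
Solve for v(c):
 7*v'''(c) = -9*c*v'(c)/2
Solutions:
 v(c) = C1 + Integral(C2*airyai(-42^(2/3)*c/14) + C3*airybi(-42^(2/3)*c/14), c)


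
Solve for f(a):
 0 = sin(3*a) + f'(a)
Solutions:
 f(a) = C1 + cos(3*a)/3


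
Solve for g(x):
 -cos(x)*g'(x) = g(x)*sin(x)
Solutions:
 g(x) = C1*cos(x)


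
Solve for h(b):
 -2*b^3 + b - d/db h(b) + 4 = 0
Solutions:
 h(b) = C1 - b^4/2 + b^2/2 + 4*b


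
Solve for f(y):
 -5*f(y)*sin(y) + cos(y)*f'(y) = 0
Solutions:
 f(y) = C1/cos(y)^5


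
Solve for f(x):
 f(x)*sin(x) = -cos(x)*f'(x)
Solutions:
 f(x) = C1*cos(x)


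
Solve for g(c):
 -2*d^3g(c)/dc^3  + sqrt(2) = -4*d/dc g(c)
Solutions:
 g(c) = C1 + C2*exp(-sqrt(2)*c) + C3*exp(sqrt(2)*c) - sqrt(2)*c/4


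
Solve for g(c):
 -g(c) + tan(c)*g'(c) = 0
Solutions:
 g(c) = C1*sin(c)


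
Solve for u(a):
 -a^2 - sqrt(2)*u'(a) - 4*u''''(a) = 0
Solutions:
 u(a) = C1 + C4*exp(-sqrt(2)*a/2) - sqrt(2)*a^3/6 + (C2*sin(sqrt(6)*a/4) + C3*cos(sqrt(6)*a/4))*exp(sqrt(2)*a/4)


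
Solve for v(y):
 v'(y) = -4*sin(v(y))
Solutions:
 v(y) = -acos((-C1 - exp(8*y))/(C1 - exp(8*y))) + 2*pi
 v(y) = acos((-C1 - exp(8*y))/(C1 - exp(8*y)))


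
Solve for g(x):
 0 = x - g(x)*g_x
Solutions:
 g(x) = -sqrt(C1 + x^2)
 g(x) = sqrt(C1 + x^2)


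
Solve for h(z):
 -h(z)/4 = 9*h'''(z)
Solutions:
 h(z) = C3*exp(-6^(1/3)*z/6) + (C1*sin(2^(1/3)*3^(5/6)*z/12) + C2*cos(2^(1/3)*3^(5/6)*z/12))*exp(6^(1/3)*z/12)


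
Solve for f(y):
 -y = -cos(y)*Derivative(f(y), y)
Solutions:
 f(y) = C1 + Integral(y/cos(y), y)


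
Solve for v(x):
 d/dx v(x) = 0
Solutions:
 v(x) = C1


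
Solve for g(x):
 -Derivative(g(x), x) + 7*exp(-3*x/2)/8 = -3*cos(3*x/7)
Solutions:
 g(x) = C1 + 7*sin(3*x/7) - 7*exp(-3*x/2)/12


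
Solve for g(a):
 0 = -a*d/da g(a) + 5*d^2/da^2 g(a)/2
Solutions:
 g(a) = C1 + C2*erfi(sqrt(5)*a/5)


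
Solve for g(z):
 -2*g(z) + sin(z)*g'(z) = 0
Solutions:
 g(z) = C1*(cos(z) - 1)/(cos(z) + 1)


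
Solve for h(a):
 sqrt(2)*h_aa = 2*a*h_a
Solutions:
 h(a) = C1 + C2*erfi(2^(3/4)*a/2)


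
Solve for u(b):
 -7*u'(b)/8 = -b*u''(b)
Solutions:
 u(b) = C1 + C2*b^(15/8)


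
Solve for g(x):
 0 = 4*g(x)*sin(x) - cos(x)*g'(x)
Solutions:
 g(x) = C1/cos(x)^4


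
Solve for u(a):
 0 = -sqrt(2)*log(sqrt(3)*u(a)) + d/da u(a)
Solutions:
 -sqrt(2)*Integral(1/(2*log(_y) + log(3)), (_y, u(a))) = C1 - a


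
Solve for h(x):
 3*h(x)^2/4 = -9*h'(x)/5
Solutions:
 h(x) = 12/(C1 + 5*x)


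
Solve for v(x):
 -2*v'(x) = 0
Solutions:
 v(x) = C1


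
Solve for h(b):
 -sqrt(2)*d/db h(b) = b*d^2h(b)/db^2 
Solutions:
 h(b) = C1 + C2*b^(1 - sqrt(2))


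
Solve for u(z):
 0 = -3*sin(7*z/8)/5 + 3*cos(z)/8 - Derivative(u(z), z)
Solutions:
 u(z) = C1 + 3*sin(z)/8 + 24*cos(7*z/8)/35


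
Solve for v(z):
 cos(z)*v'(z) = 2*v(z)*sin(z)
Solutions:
 v(z) = C1/cos(z)^2


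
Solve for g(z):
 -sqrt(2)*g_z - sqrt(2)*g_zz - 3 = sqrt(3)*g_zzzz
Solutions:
 g(z) = C1 + C2*exp(-z*(-2^(5/6)*3^(1/6)*(9 + sqrt(4*sqrt(6) + 81))^(1/3) + 2*2^(2/3)*3^(1/3)/(9 + sqrt(4*sqrt(6) + 81))^(1/3))/12)*sin(z*(2*2^(2/3)*3^(5/6)/(9 + sqrt(4*sqrt(6) + 81))^(1/3) + 2^(5/6)*3^(2/3)*(9 + sqrt(4*sqrt(6) + 81))^(1/3))/12) + C3*exp(-z*(-2^(5/6)*3^(1/6)*(9 + sqrt(4*sqrt(6) + 81))^(1/3) + 2*2^(2/3)*3^(1/3)/(9 + sqrt(4*sqrt(6) + 81))^(1/3))/12)*cos(z*(2*2^(2/3)*3^(5/6)/(9 + sqrt(4*sqrt(6) + 81))^(1/3) + 2^(5/6)*3^(2/3)*(9 + sqrt(4*sqrt(6) + 81))^(1/3))/12) + C4*exp(z*(-2^(5/6)*3^(1/6)*(9 + sqrt(4*sqrt(6) + 81))^(1/3) + 2*2^(2/3)*3^(1/3)/(9 + sqrt(4*sqrt(6) + 81))^(1/3))/6) - 3*sqrt(2)*z/2


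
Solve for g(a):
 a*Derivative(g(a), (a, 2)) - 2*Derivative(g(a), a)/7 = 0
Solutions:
 g(a) = C1 + C2*a^(9/7)


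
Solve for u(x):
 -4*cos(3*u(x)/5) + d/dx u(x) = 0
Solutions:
 -4*x - 5*log(sin(3*u(x)/5) - 1)/6 + 5*log(sin(3*u(x)/5) + 1)/6 = C1


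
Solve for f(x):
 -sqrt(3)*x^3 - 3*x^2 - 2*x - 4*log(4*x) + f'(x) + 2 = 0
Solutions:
 f(x) = C1 + sqrt(3)*x^4/4 + x^3 + x^2 + 4*x*log(x) - 6*x + x*log(256)


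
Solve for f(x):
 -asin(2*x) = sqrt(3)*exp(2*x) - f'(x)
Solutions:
 f(x) = C1 + x*asin(2*x) + sqrt(1 - 4*x^2)/2 + sqrt(3)*exp(2*x)/2


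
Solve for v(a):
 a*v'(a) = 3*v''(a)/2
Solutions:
 v(a) = C1 + C2*erfi(sqrt(3)*a/3)


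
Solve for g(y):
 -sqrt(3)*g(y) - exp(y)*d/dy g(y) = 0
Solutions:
 g(y) = C1*exp(sqrt(3)*exp(-y))


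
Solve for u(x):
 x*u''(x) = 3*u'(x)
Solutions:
 u(x) = C1 + C2*x^4


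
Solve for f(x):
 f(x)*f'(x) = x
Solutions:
 f(x) = -sqrt(C1 + x^2)
 f(x) = sqrt(C1 + x^2)


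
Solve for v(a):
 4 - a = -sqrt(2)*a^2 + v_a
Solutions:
 v(a) = C1 + sqrt(2)*a^3/3 - a^2/2 + 4*a


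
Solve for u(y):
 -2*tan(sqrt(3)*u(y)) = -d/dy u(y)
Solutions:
 u(y) = sqrt(3)*(pi - asin(C1*exp(2*sqrt(3)*y)))/3
 u(y) = sqrt(3)*asin(C1*exp(2*sqrt(3)*y))/3


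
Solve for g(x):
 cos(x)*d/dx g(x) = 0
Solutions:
 g(x) = C1


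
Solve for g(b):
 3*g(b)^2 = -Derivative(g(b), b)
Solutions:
 g(b) = 1/(C1 + 3*b)


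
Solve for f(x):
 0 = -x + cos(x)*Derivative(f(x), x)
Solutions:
 f(x) = C1 + Integral(x/cos(x), x)


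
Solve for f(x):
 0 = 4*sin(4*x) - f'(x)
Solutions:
 f(x) = C1 - cos(4*x)


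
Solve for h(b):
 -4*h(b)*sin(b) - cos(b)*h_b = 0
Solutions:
 h(b) = C1*cos(b)^4


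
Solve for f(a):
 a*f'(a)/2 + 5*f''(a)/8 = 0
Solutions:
 f(a) = C1 + C2*erf(sqrt(10)*a/5)


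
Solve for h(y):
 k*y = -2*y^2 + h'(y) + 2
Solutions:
 h(y) = C1 + k*y^2/2 + 2*y^3/3 - 2*y


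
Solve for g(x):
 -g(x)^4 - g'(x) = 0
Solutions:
 g(x) = (-3^(2/3) - 3*3^(1/6)*I)*(1/(C1 + x))^(1/3)/6
 g(x) = (-3^(2/3) + 3*3^(1/6)*I)*(1/(C1 + x))^(1/3)/6
 g(x) = (1/(C1 + 3*x))^(1/3)


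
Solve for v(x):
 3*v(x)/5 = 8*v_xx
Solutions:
 v(x) = C1*exp(-sqrt(30)*x/20) + C2*exp(sqrt(30)*x/20)


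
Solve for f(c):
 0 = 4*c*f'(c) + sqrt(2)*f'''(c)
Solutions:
 f(c) = C1 + Integral(C2*airyai(-sqrt(2)*c) + C3*airybi(-sqrt(2)*c), c)


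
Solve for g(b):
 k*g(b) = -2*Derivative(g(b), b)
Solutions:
 g(b) = C1*exp(-b*k/2)


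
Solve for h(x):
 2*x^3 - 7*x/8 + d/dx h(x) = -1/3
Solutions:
 h(x) = C1 - x^4/2 + 7*x^2/16 - x/3


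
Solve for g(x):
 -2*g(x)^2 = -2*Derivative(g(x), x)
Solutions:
 g(x) = -1/(C1 + x)


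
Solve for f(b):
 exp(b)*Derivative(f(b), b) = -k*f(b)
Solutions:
 f(b) = C1*exp(k*exp(-b))


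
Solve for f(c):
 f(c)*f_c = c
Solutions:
 f(c) = -sqrt(C1 + c^2)
 f(c) = sqrt(C1 + c^2)


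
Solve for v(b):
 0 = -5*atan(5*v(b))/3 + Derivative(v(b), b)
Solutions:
 Integral(1/atan(5*_y), (_y, v(b))) = C1 + 5*b/3


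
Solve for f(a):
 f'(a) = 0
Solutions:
 f(a) = C1


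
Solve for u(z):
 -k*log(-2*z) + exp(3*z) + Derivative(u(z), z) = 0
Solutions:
 u(z) = C1 + k*z*log(-z) + k*z*(-1 + log(2)) - exp(3*z)/3


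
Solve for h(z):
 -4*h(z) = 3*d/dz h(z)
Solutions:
 h(z) = C1*exp(-4*z/3)


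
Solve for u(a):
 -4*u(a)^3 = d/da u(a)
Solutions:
 u(a) = -sqrt(2)*sqrt(-1/(C1 - 4*a))/2
 u(a) = sqrt(2)*sqrt(-1/(C1 - 4*a))/2


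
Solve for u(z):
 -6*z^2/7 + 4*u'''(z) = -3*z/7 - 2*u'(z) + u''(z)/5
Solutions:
 u(z) = C1 + z^3/7 - 9*z^2/140 - 1209*z/700 + (C2*sin(sqrt(799)*z/40) + C3*cos(sqrt(799)*z/40))*exp(z/40)


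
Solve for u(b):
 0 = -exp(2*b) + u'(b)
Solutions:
 u(b) = C1 + exp(2*b)/2


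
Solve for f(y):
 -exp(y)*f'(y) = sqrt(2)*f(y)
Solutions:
 f(y) = C1*exp(sqrt(2)*exp(-y))


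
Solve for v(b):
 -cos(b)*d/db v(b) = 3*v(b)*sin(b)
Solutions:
 v(b) = C1*cos(b)^3


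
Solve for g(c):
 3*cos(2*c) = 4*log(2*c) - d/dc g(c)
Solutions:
 g(c) = C1 + 4*c*log(c) - 4*c + 4*c*log(2) - 3*sin(2*c)/2


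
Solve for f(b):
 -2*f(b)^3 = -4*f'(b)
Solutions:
 f(b) = -sqrt(-1/(C1 + b))
 f(b) = sqrt(-1/(C1 + b))


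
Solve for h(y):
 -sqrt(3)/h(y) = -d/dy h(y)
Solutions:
 h(y) = -sqrt(C1 + 2*sqrt(3)*y)
 h(y) = sqrt(C1 + 2*sqrt(3)*y)


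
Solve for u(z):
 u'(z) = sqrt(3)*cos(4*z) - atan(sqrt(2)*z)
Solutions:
 u(z) = C1 - z*atan(sqrt(2)*z) + sqrt(2)*log(2*z^2 + 1)/4 + sqrt(3)*sin(4*z)/4


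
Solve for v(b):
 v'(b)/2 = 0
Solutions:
 v(b) = C1


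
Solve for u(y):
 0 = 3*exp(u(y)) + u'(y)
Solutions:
 u(y) = log(1/(C1 + 3*y))


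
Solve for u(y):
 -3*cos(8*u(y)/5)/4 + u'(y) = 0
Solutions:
 -3*y/4 - 5*log(sin(8*u(y)/5) - 1)/16 + 5*log(sin(8*u(y)/5) + 1)/16 = C1


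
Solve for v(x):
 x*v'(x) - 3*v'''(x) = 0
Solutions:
 v(x) = C1 + Integral(C2*airyai(3^(2/3)*x/3) + C3*airybi(3^(2/3)*x/3), x)


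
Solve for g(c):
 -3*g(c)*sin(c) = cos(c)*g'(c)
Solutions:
 g(c) = C1*cos(c)^3


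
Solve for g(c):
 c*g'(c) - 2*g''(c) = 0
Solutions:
 g(c) = C1 + C2*erfi(c/2)


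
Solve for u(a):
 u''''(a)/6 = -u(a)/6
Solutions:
 u(a) = (C1*sin(sqrt(2)*a/2) + C2*cos(sqrt(2)*a/2))*exp(-sqrt(2)*a/2) + (C3*sin(sqrt(2)*a/2) + C4*cos(sqrt(2)*a/2))*exp(sqrt(2)*a/2)


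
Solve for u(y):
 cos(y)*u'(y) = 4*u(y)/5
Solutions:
 u(y) = C1*(sin(y) + 1)^(2/5)/(sin(y) - 1)^(2/5)


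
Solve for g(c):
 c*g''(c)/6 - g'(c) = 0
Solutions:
 g(c) = C1 + C2*c^7


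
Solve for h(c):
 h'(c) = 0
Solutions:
 h(c) = C1


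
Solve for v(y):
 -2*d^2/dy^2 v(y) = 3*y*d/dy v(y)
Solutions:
 v(y) = C1 + C2*erf(sqrt(3)*y/2)


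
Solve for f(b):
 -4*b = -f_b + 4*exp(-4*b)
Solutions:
 f(b) = C1 + 2*b^2 - exp(-4*b)


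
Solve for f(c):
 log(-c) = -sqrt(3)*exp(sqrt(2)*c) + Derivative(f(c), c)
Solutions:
 f(c) = C1 + c*log(-c) - c + sqrt(6)*exp(sqrt(2)*c)/2


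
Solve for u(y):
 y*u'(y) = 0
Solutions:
 u(y) = C1


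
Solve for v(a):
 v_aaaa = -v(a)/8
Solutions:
 v(a) = (C1*sin(2^(3/4)*a/4) + C2*cos(2^(3/4)*a/4))*exp(-2^(3/4)*a/4) + (C3*sin(2^(3/4)*a/4) + C4*cos(2^(3/4)*a/4))*exp(2^(3/4)*a/4)


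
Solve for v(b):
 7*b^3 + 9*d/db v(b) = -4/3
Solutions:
 v(b) = C1 - 7*b^4/36 - 4*b/27


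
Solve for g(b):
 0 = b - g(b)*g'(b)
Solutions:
 g(b) = -sqrt(C1 + b^2)
 g(b) = sqrt(C1 + b^2)


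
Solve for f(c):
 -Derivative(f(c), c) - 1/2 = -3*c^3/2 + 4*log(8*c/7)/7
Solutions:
 f(c) = C1 + 3*c^4/8 - 4*c*log(c)/7 - 12*c*log(2)/7 + c/14 + 4*c*log(7)/7


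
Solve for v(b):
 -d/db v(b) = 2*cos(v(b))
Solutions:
 v(b) = pi - asin((C1 + exp(4*b))/(C1 - exp(4*b)))
 v(b) = asin((C1 + exp(4*b))/(C1 - exp(4*b)))


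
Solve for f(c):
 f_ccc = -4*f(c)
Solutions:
 f(c) = C3*exp(-2^(2/3)*c) + (C1*sin(2^(2/3)*sqrt(3)*c/2) + C2*cos(2^(2/3)*sqrt(3)*c/2))*exp(2^(2/3)*c/2)


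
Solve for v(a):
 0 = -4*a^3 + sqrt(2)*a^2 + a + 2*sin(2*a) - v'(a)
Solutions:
 v(a) = C1 - a^4 + sqrt(2)*a^3/3 + a^2/2 - cos(2*a)


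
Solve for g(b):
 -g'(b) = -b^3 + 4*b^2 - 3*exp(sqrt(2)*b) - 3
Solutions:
 g(b) = C1 + b^4/4 - 4*b^3/3 + 3*b + 3*sqrt(2)*exp(sqrt(2)*b)/2


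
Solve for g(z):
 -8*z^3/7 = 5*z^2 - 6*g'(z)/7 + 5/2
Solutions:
 g(z) = C1 + z^4/3 + 35*z^3/18 + 35*z/12


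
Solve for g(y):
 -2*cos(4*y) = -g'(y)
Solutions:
 g(y) = C1 + sin(4*y)/2


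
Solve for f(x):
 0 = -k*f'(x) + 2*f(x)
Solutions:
 f(x) = C1*exp(2*x/k)


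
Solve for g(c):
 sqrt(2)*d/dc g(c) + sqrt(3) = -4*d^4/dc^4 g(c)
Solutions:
 g(c) = C1 + C4*exp(-sqrt(2)*c/2) - sqrt(6)*c/2 + (C2*sin(sqrt(6)*c/4) + C3*cos(sqrt(6)*c/4))*exp(sqrt(2)*c/4)


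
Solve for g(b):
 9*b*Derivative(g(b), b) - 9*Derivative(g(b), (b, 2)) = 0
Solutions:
 g(b) = C1 + C2*erfi(sqrt(2)*b/2)


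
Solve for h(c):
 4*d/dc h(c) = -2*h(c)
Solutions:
 h(c) = C1*exp(-c/2)


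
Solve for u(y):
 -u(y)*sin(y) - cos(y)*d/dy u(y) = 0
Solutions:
 u(y) = C1*cos(y)


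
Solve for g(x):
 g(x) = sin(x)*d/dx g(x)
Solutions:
 g(x) = C1*sqrt(cos(x) - 1)/sqrt(cos(x) + 1)


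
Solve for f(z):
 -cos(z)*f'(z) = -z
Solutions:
 f(z) = C1 + Integral(z/cos(z), z)


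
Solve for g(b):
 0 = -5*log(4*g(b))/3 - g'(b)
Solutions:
 3*Integral(1/(log(_y) + 2*log(2)), (_y, g(b)))/5 = C1 - b


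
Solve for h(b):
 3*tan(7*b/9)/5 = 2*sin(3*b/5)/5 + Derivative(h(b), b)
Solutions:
 h(b) = C1 - 27*log(cos(7*b/9))/35 + 2*cos(3*b/5)/3


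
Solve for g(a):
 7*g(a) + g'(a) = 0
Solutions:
 g(a) = C1*exp(-7*a)


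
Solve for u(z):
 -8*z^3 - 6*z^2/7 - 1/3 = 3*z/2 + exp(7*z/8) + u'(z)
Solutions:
 u(z) = C1 - 2*z^4 - 2*z^3/7 - 3*z^2/4 - z/3 - 8*exp(7*z/8)/7


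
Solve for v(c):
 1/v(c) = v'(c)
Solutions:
 v(c) = -sqrt(C1 + 2*c)
 v(c) = sqrt(C1 + 2*c)


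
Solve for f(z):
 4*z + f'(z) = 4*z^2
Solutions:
 f(z) = C1 + 4*z^3/3 - 2*z^2


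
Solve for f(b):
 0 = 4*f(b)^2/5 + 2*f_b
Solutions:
 f(b) = 5/(C1 + 2*b)


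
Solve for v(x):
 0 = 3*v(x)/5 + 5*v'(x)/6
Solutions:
 v(x) = C1*exp(-18*x/25)


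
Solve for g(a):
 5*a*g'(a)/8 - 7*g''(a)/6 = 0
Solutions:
 g(a) = C1 + C2*erfi(sqrt(210)*a/28)


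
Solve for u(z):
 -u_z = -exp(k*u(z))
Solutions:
 u(z) = Piecewise((log(-1/(C1*k + k*z))/k, Ne(k, 0)), (nan, True))
 u(z) = Piecewise((C1 + z, Eq(k, 0)), (nan, True))


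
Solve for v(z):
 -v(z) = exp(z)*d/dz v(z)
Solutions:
 v(z) = C1*exp(exp(-z))


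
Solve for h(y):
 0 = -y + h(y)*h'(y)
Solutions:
 h(y) = -sqrt(C1 + y^2)
 h(y) = sqrt(C1 + y^2)


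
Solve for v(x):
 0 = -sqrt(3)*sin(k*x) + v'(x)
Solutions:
 v(x) = C1 - sqrt(3)*cos(k*x)/k


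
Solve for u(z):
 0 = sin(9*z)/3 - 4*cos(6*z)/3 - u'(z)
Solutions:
 u(z) = C1 - 2*sin(6*z)/9 - cos(9*z)/27


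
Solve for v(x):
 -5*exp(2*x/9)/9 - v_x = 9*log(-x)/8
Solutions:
 v(x) = C1 - 9*x*log(-x)/8 + 9*x/8 - 5*exp(2*x/9)/2


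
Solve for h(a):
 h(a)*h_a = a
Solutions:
 h(a) = -sqrt(C1 + a^2)
 h(a) = sqrt(C1 + a^2)


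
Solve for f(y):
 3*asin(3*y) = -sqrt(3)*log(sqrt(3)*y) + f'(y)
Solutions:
 f(y) = C1 + sqrt(3)*y*(log(y) - 1) + 3*y*asin(3*y) + sqrt(3)*y*log(3)/2 + sqrt(1 - 9*y^2)


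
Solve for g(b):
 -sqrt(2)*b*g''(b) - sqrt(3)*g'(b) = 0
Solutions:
 g(b) = C1 + C2*b^(1 - sqrt(6)/2)


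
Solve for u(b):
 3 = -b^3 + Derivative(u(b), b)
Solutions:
 u(b) = C1 + b^4/4 + 3*b


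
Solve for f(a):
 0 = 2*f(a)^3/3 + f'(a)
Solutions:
 f(a) = -sqrt(6)*sqrt(-1/(C1 - 2*a))/2
 f(a) = sqrt(6)*sqrt(-1/(C1 - 2*a))/2


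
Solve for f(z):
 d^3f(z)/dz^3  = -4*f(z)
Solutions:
 f(z) = C3*exp(-2^(2/3)*z) + (C1*sin(2^(2/3)*sqrt(3)*z/2) + C2*cos(2^(2/3)*sqrt(3)*z/2))*exp(2^(2/3)*z/2)


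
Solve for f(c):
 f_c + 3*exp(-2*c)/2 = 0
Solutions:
 f(c) = C1 + 3*exp(-2*c)/4


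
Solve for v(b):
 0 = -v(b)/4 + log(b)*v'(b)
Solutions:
 v(b) = C1*exp(li(b)/4)


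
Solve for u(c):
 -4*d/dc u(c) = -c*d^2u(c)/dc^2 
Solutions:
 u(c) = C1 + C2*c^5


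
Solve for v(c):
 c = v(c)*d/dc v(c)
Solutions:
 v(c) = -sqrt(C1 + c^2)
 v(c) = sqrt(C1 + c^2)


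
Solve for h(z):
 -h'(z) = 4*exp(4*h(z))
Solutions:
 h(z) = log(-I*(1/(C1 + 16*z))^(1/4))
 h(z) = log(I*(1/(C1 + 16*z))^(1/4))
 h(z) = log(-(1/(C1 + 16*z))^(1/4))
 h(z) = log(1/(C1 + 16*z))/4


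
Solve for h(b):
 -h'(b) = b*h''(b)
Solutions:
 h(b) = C1 + C2*log(b)


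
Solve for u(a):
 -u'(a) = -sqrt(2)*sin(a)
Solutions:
 u(a) = C1 - sqrt(2)*cos(a)


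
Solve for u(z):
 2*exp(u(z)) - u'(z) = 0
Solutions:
 u(z) = log(-1/(C1 + 2*z))


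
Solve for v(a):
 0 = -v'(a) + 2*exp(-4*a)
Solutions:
 v(a) = C1 - exp(-4*a)/2


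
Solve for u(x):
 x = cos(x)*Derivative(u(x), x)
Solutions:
 u(x) = C1 + Integral(x/cos(x), x)


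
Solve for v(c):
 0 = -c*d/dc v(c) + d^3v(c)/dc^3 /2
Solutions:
 v(c) = C1 + Integral(C2*airyai(2^(1/3)*c) + C3*airybi(2^(1/3)*c), c)


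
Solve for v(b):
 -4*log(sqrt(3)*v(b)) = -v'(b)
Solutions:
 -Integral(1/(2*log(_y) + log(3)), (_y, v(b)))/2 = C1 - b


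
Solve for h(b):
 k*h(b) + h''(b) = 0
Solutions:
 h(b) = C1*exp(-b*sqrt(-k)) + C2*exp(b*sqrt(-k))


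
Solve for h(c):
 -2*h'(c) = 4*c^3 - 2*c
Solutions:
 h(c) = C1 - c^4/2 + c^2/2


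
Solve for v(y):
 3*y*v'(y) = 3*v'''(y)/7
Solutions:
 v(y) = C1 + Integral(C2*airyai(7^(1/3)*y) + C3*airybi(7^(1/3)*y), y)


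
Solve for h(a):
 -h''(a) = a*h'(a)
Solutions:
 h(a) = C1 + C2*erf(sqrt(2)*a/2)


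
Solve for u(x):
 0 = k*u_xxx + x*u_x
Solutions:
 u(x) = C1 + Integral(C2*airyai(x*(-1/k)^(1/3)) + C3*airybi(x*(-1/k)^(1/3)), x)


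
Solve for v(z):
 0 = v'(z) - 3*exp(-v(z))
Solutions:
 v(z) = log(C1 + 3*z)


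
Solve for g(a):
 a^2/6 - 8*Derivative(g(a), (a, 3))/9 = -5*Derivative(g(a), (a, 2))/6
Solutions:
 g(a) = C1 + C2*a + C3*exp(15*a/16) - a^4/60 - 16*a^3/225 - 256*a^2/1125


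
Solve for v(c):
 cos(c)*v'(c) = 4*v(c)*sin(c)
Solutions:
 v(c) = C1/cos(c)^4


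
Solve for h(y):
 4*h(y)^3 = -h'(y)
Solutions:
 h(y) = -sqrt(2)*sqrt(-1/(C1 - 4*y))/2
 h(y) = sqrt(2)*sqrt(-1/(C1 - 4*y))/2


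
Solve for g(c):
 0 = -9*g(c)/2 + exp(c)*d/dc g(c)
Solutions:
 g(c) = C1*exp(-9*exp(-c)/2)


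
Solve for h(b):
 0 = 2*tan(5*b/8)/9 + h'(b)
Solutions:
 h(b) = C1 + 16*log(cos(5*b/8))/45


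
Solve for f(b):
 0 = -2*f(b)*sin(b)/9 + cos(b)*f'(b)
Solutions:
 f(b) = C1/cos(b)^(2/9)


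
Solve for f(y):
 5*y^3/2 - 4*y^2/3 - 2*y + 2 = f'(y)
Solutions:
 f(y) = C1 + 5*y^4/8 - 4*y^3/9 - y^2 + 2*y


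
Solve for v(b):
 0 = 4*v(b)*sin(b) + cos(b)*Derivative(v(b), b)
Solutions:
 v(b) = C1*cos(b)^4


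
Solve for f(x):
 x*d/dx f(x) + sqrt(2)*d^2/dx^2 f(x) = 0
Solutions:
 f(x) = C1 + C2*erf(2^(1/4)*x/2)


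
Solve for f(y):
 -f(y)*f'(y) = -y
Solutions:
 f(y) = -sqrt(C1 + y^2)
 f(y) = sqrt(C1 + y^2)


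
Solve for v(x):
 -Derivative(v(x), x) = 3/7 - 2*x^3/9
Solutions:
 v(x) = C1 + x^4/18 - 3*x/7


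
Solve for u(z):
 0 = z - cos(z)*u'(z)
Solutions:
 u(z) = C1 + Integral(z/cos(z), z)


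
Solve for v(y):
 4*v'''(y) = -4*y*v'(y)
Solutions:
 v(y) = C1 + Integral(C2*airyai(-y) + C3*airybi(-y), y)


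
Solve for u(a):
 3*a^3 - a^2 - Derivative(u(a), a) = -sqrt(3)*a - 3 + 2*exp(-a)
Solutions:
 u(a) = C1 + 3*a^4/4 - a^3/3 + sqrt(3)*a^2/2 + 3*a + 2*exp(-a)


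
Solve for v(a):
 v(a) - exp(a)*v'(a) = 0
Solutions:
 v(a) = C1*exp(-exp(-a))


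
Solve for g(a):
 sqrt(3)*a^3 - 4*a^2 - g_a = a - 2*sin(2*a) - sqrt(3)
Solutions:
 g(a) = C1 + sqrt(3)*a^4/4 - 4*a^3/3 - a^2/2 + sqrt(3)*a - cos(2*a)


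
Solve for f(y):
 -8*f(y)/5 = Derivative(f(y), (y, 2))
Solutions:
 f(y) = C1*sin(2*sqrt(10)*y/5) + C2*cos(2*sqrt(10)*y/5)


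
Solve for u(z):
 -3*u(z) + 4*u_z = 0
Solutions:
 u(z) = C1*exp(3*z/4)


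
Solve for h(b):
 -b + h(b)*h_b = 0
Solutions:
 h(b) = -sqrt(C1 + b^2)
 h(b) = sqrt(C1 + b^2)


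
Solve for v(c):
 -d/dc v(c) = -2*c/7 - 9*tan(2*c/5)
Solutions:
 v(c) = C1 + c^2/7 - 45*log(cos(2*c/5))/2


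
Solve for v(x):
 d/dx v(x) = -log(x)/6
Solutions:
 v(x) = C1 - x*log(x)/6 + x/6


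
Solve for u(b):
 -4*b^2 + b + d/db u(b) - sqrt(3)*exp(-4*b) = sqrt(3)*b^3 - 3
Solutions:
 u(b) = C1 + sqrt(3)*b^4/4 + 4*b^3/3 - b^2/2 - 3*b - sqrt(3)*exp(-4*b)/4


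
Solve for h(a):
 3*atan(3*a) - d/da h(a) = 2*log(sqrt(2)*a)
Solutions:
 h(a) = C1 - 2*a*log(a) + 3*a*atan(3*a) - a*log(2) + 2*a - log(9*a^2 + 1)/2


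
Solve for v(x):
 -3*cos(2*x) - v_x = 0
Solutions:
 v(x) = C1 - 3*sin(2*x)/2


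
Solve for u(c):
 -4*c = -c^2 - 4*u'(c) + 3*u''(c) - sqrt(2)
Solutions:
 u(c) = C1 + C2*exp(4*c/3) - c^3/12 + 5*c^2/16 - sqrt(2)*c/4 + 15*c/32


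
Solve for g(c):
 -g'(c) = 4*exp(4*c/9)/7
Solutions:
 g(c) = C1 - 9*exp(4*c/9)/7


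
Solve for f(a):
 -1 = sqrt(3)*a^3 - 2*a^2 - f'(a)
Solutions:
 f(a) = C1 + sqrt(3)*a^4/4 - 2*a^3/3 + a


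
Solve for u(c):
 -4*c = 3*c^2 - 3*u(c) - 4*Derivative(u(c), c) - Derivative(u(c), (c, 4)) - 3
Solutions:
 u(c) = c^2 - 4*c/3 + (C1 + C2*c)*exp(-c) + (C3*sin(sqrt(2)*c) + C4*cos(sqrt(2)*c))*exp(c) + 7/9


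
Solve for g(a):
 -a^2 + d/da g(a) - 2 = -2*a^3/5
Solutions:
 g(a) = C1 - a^4/10 + a^3/3 + 2*a


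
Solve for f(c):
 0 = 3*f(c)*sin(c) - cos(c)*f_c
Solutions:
 f(c) = C1/cos(c)^3


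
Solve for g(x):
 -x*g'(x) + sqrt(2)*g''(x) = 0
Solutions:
 g(x) = C1 + C2*erfi(2^(1/4)*x/2)


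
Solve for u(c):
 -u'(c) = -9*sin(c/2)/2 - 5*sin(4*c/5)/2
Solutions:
 u(c) = C1 - 9*cos(c/2) - 25*cos(4*c/5)/8


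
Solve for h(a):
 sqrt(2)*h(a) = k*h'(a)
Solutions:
 h(a) = C1*exp(sqrt(2)*a/k)


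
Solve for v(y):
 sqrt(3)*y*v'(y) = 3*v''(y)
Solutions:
 v(y) = C1 + C2*erfi(sqrt(2)*3^(3/4)*y/6)


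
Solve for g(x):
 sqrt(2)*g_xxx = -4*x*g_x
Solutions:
 g(x) = C1 + Integral(C2*airyai(-sqrt(2)*x) + C3*airybi(-sqrt(2)*x), x)


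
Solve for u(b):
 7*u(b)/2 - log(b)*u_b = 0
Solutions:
 u(b) = C1*exp(7*li(b)/2)


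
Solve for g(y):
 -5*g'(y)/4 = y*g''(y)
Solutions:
 g(y) = C1 + C2/y^(1/4)


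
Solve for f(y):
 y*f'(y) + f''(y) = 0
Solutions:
 f(y) = C1 + C2*erf(sqrt(2)*y/2)


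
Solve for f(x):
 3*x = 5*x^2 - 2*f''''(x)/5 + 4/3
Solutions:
 f(x) = C1 + C2*x + C3*x^2 + C4*x^3 + 5*x^6/144 - x^5/16 + 5*x^4/36


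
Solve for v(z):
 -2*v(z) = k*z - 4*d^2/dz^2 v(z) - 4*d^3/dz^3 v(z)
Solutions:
 v(z) = C1*exp(-z*(2*2^(2/3)/(3*sqrt(57) + 23)^(1/3) + 4 + 2^(1/3)*(3*sqrt(57) + 23)^(1/3))/12)*sin(2^(1/3)*sqrt(3)*z*(-(3*sqrt(57) + 23)^(1/3) + 2*2^(1/3)/(3*sqrt(57) + 23)^(1/3))/12) + C2*exp(-z*(2*2^(2/3)/(3*sqrt(57) + 23)^(1/3) + 4 + 2^(1/3)*(3*sqrt(57) + 23)^(1/3))/12)*cos(2^(1/3)*sqrt(3)*z*(-(3*sqrt(57) + 23)^(1/3) + 2*2^(1/3)/(3*sqrt(57) + 23)^(1/3))/12) + C3*exp(z*(-2 + 2*2^(2/3)/(3*sqrt(57) + 23)^(1/3) + 2^(1/3)*(3*sqrt(57) + 23)^(1/3))/6) - k*z/2


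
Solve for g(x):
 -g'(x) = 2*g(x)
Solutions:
 g(x) = C1*exp(-2*x)


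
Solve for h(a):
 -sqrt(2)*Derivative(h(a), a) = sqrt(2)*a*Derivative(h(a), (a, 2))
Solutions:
 h(a) = C1 + C2*log(a)


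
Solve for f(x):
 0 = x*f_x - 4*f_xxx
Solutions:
 f(x) = C1 + Integral(C2*airyai(2^(1/3)*x/2) + C3*airybi(2^(1/3)*x/2), x)


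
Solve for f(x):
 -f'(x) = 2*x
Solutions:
 f(x) = C1 - x^2


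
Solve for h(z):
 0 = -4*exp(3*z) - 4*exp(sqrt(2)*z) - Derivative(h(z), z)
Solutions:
 h(z) = C1 - 4*exp(3*z)/3 - 2*sqrt(2)*exp(sqrt(2)*z)


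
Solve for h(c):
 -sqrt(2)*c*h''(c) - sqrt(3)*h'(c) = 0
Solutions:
 h(c) = C1 + C2*c^(1 - sqrt(6)/2)


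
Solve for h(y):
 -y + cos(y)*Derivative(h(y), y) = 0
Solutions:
 h(y) = C1 + Integral(y/cos(y), y)


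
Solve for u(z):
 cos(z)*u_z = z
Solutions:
 u(z) = C1 + Integral(z/cos(z), z)


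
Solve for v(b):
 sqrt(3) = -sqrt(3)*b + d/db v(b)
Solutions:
 v(b) = C1 + sqrt(3)*b^2/2 + sqrt(3)*b


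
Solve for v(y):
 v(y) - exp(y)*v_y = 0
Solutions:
 v(y) = C1*exp(-exp(-y))


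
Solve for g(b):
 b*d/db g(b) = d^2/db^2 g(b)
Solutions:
 g(b) = C1 + C2*erfi(sqrt(2)*b/2)


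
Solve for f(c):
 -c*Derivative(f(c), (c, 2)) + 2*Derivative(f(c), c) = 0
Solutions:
 f(c) = C1 + C2*c^3


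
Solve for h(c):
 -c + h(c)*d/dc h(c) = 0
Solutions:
 h(c) = -sqrt(C1 + c^2)
 h(c) = sqrt(C1 + c^2)


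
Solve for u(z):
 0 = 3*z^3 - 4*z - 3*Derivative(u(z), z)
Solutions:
 u(z) = C1 + z^4/4 - 2*z^2/3


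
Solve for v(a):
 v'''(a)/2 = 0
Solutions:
 v(a) = C1 + C2*a + C3*a^2


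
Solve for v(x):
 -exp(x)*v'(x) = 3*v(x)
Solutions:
 v(x) = C1*exp(3*exp(-x))


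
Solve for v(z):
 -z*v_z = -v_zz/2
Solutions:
 v(z) = C1 + C2*erfi(z)


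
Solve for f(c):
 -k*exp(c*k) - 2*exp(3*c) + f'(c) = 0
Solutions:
 f(c) = C1 + 2*exp(3*c)/3 + exp(c*k)


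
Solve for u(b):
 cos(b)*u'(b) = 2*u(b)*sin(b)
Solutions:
 u(b) = C1/cos(b)^2


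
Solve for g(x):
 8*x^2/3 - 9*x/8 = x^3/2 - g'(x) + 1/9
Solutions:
 g(x) = C1 + x^4/8 - 8*x^3/9 + 9*x^2/16 + x/9


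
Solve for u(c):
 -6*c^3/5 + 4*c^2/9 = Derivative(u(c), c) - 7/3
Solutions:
 u(c) = C1 - 3*c^4/10 + 4*c^3/27 + 7*c/3


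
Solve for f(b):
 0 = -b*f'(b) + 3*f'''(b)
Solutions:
 f(b) = C1 + Integral(C2*airyai(3^(2/3)*b/3) + C3*airybi(3^(2/3)*b/3), b)


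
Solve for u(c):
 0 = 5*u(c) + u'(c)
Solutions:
 u(c) = C1*exp(-5*c)


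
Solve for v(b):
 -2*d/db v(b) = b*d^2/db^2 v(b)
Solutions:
 v(b) = C1 + C2/b


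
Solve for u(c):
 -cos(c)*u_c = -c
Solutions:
 u(c) = C1 + Integral(c/cos(c), c)


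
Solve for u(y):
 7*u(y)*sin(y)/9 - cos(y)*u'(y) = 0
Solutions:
 u(y) = C1/cos(y)^(7/9)


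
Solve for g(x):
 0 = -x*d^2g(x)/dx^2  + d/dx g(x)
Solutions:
 g(x) = C1 + C2*x^2


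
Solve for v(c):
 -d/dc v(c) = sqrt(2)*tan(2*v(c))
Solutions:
 v(c) = -asin(C1*exp(-2*sqrt(2)*c))/2 + pi/2
 v(c) = asin(C1*exp(-2*sqrt(2)*c))/2


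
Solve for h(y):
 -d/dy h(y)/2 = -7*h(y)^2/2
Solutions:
 h(y) = -1/(C1 + 7*y)


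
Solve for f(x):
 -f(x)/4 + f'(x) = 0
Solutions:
 f(x) = C1*exp(x/4)


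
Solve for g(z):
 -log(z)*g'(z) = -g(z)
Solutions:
 g(z) = C1*exp(li(z))


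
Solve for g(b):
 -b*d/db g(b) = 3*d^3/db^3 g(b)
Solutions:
 g(b) = C1 + Integral(C2*airyai(-3^(2/3)*b/3) + C3*airybi(-3^(2/3)*b/3), b)


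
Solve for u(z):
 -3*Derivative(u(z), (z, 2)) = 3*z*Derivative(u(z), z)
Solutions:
 u(z) = C1 + C2*erf(sqrt(2)*z/2)


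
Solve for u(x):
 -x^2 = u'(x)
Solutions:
 u(x) = C1 - x^3/3


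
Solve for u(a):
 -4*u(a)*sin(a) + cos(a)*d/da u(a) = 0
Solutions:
 u(a) = C1/cos(a)^4


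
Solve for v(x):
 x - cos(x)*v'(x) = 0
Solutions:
 v(x) = C1 + Integral(x/cos(x), x)


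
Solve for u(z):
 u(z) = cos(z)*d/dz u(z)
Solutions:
 u(z) = C1*sqrt(sin(z) + 1)/sqrt(sin(z) - 1)


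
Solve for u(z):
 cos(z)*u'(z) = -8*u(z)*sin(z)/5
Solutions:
 u(z) = C1*cos(z)^(8/5)


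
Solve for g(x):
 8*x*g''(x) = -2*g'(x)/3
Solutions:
 g(x) = C1 + C2*x^(11/12)


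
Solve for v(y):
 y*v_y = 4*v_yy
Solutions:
 v(y) = C1 + C2*erfi(sqrt(2)*y/4)


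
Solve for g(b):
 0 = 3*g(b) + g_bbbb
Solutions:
 g(b) = (C1*sin(sqrt(2)*3^(1/4)*b/2) + C2*cos(sqrt(2)*3^(1/4)*b/2))*exp(-sqrt(2)*3^(1/4)*b/2) + (C3*sin(sqrt(2)*3^(1/4)*b/2) + C4*cos(sqrt(2)*3^(1/4)*b/2))*exp(sqrt(2)*3^(1/4)*b/2)


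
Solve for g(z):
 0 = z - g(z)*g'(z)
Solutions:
 g(z) = -sqrt(C1 + z^2)
 g(z) = sqrt(C1 + z^2)


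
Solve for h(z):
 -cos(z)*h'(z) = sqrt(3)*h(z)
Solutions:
 h(z) = C1*(sin(z) - 1)^(sqrt(3)/2)/(sin(z) + 1)^(sqrt(3)/2)


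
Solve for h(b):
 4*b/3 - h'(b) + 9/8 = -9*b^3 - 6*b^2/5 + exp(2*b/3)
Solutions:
 h(b) = C1 + 9*b^4/4 + 2*b^3/5 + 2*b^2/3 + 9*b/8 - 3*exp(2*b/3)/2


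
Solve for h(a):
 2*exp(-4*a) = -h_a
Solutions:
 h(a) = C1 + exp(-4*a)/2


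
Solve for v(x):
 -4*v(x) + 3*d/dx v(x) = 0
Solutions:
 v(x) = C1*exp(4*x/3)


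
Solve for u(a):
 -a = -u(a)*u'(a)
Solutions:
 u(a) = -sqrt(C1 + a^2)
 u(a) = sqrt(C1 + a^2)


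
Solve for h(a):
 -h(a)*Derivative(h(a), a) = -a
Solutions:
 h(a) = -sqrt(C1 + a^2)
 h(a) = sqrt(C1 + a^2)


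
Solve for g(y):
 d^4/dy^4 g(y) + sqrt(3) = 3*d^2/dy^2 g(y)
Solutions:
 g(y) = C1 + C2*y + C3*exp(-sqrt(3)*y) + C4*exp(sqrt(3)*y) + sqrt(3)*y^2/6


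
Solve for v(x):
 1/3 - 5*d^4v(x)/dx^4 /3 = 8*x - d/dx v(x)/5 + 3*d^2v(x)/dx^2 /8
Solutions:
 v(x) = C1 + C2*exp(30^(1/3)*x*(-(16 + sqrt(286))^(1/3) + 30^(1/3)/(16 + sqrt(286))^(1/3))/40)*sin(10^(1/3)*3^(1/6)*x*(3*10^(1/3)/(16 + sqrt(286))^(1/3) + 3^(2/3)*(16 + sqrt(286))^(1/3))/40) + C3*exp(30^(1/3)*x*(-(16 + sqrt(286))^(1/3) + 30^(1/3)/(16 + sqrt(286))^(1/3))/40)*cos(10^(1/3)*3^(1/6)*x*(3*10^(1/3)/(16 + sqrt(286))^(1/3) + 3^(2/3)*(16 + sqrt(286))^(1/3))/40) + C4*exp(-30^(1/3)*x*(-(16 + sqrt(286))^(1/3) + 30^(1/3)/(16 + sqrt(286))^(1/3))/20) + 20*x^2 + 220*x/3


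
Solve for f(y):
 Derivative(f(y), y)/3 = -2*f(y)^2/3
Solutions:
 f(y) = 1/(C1 + 2*y)


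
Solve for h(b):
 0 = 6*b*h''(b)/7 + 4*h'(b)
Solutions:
 h(b) = C1 + C2/b^(11/3)


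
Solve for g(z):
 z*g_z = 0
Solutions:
 g(z) = C1


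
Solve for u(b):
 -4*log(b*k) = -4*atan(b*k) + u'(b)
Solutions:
 u(b) = C1 - 4*b*log(b*k) + 4*b + 4*Piecewise((b*atan(b*k) - log(b^2*k^2 + 1)/(2*k), Ne(k, 0)), (0, True))


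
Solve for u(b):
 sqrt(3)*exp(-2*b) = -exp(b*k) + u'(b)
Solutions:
 u(b) = C1 - sqrt(3)*exp(-2*b)/2 + exp(b*k)/k


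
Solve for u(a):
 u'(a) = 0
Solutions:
 u(a) = C1


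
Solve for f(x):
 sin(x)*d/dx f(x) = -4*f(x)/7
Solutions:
 f(x) = C1*(cos(x) + 1)^(2/7)/(cos(x) - 1)^(2/7)


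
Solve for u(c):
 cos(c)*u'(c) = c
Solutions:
 u(c) = C1 + Integral(c/cos(c), c)


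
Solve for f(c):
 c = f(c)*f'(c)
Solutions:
 f(c) = -sqrt(C1 + c^2)
 f(c) = sqrt(C1 + c^2)


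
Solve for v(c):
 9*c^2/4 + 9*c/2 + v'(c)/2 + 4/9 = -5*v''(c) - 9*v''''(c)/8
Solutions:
 v(c) = C1 + C2*exp(-2^(1/3)*c*(-3*(3 + sqrt(48729)/9)^(1/3) + 20*2^(1/3)/(3 + sqrt(48729)/9)^(1/3))/18)*sin(sqrt(3)*c*(40/(6 + 2*sqrt(48729)/9)^(1/3) + 3*(6 + 2*sqrt(48729)/9)^(1/3))/18) + C3*exp(-2^(1/3)*c*(-3*(3 + sqrt(48729)/9)^(1/3) + 20*2^(1/3)/(3 + sqrt(48729)/9)^(1/3))/18)*cos(sqrt(3)*c*(40/(6 + 2*sqrt(48729)/9)^(1/3) + 3*(6 + 2*sqrt(48729)/9)^(1/3))/18) + C4*exp(2^(1/3)*c*(-3*(3 + sqrt(48729)/9)^(1/3) + 20*2^(1/3)/(3 + sqrt(48729)/9)^(1/3))/9) - 3*c^3/2 + 81*c^2/2 - 7298*c/9


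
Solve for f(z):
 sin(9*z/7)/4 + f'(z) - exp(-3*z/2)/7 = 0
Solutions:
 f(z) = C1 + 7*cos(9*z/7)/36 - 2*exp(-3*z/2)/21


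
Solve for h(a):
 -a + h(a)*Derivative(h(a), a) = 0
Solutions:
 h(a) = -sqrt(C1 + a^2)
 h(a) = sqrt(C1 + a^2)


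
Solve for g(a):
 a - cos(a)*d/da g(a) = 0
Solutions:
 g(a) = C1 + Integral(a/cos(a), a)


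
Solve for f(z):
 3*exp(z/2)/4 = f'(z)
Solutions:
 f(z) = C1 + 3*exp(z/2)/2


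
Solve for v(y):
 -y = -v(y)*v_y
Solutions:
 v(y) = -sqrt(C1 + y^2)
 v(y) = sqrt(C1 + y^2)


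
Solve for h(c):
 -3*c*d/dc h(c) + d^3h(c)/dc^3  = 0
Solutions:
 h(c) = C1 + Integral(C2*airyai(3^(1/3)*c) + C3*airybi(3^(1/3)*c), c)


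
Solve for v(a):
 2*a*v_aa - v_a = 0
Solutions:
 v(a) = C1 + C2*a^(3/2)


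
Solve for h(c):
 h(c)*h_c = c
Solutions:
 h(c) = -sqrt(C1 + c^2)
 h(c) = sqrt(C1 + c^2)


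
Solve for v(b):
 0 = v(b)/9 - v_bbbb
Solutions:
 v(b) = C1*exp(-sqrt(3)*b/3) + C2*exp(sqrt(3)*b/3) + C3*sin(sqrt(3)*b/3) + C4*cos(sqrt(3)*b/3)


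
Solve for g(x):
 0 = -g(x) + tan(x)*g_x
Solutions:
 g(x) = C1*sin(x)


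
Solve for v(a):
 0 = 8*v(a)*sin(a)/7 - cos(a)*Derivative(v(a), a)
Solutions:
 v(a) = C1/cos(a)^(8/7)


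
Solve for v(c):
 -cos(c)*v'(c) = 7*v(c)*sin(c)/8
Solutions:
 v(c) = C1*cos(c)^(7/8)
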